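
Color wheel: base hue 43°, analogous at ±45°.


Base hue: 43°
Left analog: (43 - 45) mod 360 = 358°
Right analog: (43 + 45) mod 360 = 88°
Analogous hues = 358° and 88°


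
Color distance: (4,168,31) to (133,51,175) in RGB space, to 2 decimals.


d = √[(R₁-R₂)² + (G₁-G₂)² + (B₁-B₂)²]
d = √[(4-133)² + (168-51)² + (31-175)²]
d = √[16641 + 13689 + 20736]
d = √51066
d ≈ 225.98


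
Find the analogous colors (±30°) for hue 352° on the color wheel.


Base hue: 352°
Left analog: (352 - 30) mod 360 = 322°
Right analog: (352 + 30) mod 360 = 22°
Analogous hues = 322° and 22°


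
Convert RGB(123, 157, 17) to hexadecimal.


R = 123 → 7B (hex)
G = 157 → 9D (hex)
B = 17 → 11 (hex)
Hex = #7B9D11


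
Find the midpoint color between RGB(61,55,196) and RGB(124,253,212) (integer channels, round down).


Midpoint: each channel = ⌊(C₁+C₂)/2⌋
R: ⌊(61+124)/2⌋ = 92
G: ⌊(55+253)/2⌋ = 154
B: ⌊(196+212)/2⌋ = 204
= RGB(92, 154, 204)


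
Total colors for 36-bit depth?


Colors = 2^bits = 2^36
= 68,719,476,736 colors


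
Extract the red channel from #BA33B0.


Color: #BA33B0
R = BA = 186
G = 33 = 51
B = B0 = 176
Red = 186


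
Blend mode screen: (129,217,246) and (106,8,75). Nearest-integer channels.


Screen: C = 255 - (255-A)×(255-B)/255, rounded to nearest integer
R: 255 - (255-129)×(255-106)/255 = 255 - 18774/255 ≈ 255 - 73.624 = 181.376 → 181
G: 255 - (255-217)×(255-8)/255 = 255 - 9386/255 ≈ 255 - 36.808 = 218.192 → 218
B: 255 - (255-246)×(255-75)/255 = 255 - 1620/255 ≈ 255 - 6.353 = 248.647 → 249
= RGB(181, 218, 249)


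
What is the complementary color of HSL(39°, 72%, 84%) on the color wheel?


Complement = opposite side of color wheel = hue + 180°
H' = (39 + 180) mod 360 = 219°
S and L unchanged.
= HSL(219°, 72%, 84%)


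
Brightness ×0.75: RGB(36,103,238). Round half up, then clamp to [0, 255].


Multiply each channel by 0.75, round half up, clamp to [0, 255]
R: 36×0.75 = 27
G: 103×0.75 = 77.25 → round → 77
B: 238×0.75 = 178.5 → round → 179
= RGB(27, 77, 179)


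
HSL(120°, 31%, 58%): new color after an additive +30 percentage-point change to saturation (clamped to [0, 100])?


Original S = 31%
Adjustment = +30 percentage points
New S = 31 + (30) = 61
Clamp to [0, 100] → 61
= HSL(120°, 61%, 58%)


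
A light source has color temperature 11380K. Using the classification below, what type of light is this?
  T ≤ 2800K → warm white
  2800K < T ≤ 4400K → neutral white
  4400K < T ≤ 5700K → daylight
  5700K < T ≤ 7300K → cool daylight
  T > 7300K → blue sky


Temperature: 11380K
11380K > 7300K → blue sky
Classification: blue sky


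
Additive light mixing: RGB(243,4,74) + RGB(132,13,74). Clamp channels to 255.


Additive: each channel = min(255, C₁+C₂)
R: 243+132 = 375 → 255
G: 4+13 = 17 → 17
B: 74+74 = 148 → 148
= RGB(255, 17, 148)


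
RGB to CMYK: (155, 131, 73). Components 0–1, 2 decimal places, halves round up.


R'=155/255≈0.6078, G'=131/255≈0.5137, B'=73/255≈0.2863
K = 1 - max(R',G',B') = 1 - 155/255 = 100/255 = 0.39215… → 0.39
(1-R'-K)/(1-K) simplifies to (max-R)/max with max = 155:
C = (155-155)/155 = 0/155 = 0 → 0.00
M = (155-131)/155 = 24/155 = 0.15483… → 0.15
Y = (155-73)/155 = 82/155 = 0.52903… → 0.53
= CMYK(0.00, 0.15, 0.53, 0.39)


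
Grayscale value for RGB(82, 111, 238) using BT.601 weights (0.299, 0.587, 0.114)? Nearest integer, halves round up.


Gray = 0.299×R + 0.587×G + 0.114×B
Gray = 0.299×82 + 0.587×111 + 0.114×238
Gray = 24.518 + 65.157 + 27.132
Gray = 116.807 → round half up → 117
Gray = 117


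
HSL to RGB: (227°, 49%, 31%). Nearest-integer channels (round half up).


H=227°, S=0.49, L=0.31
C = (1-|2L-1|)×S = (1-|-0.38|)×0.49 = 0.3038
H' = H/60 = 227/60 ≈ 3.7833; X = C×(1-|H' mod 2 - 1|) ≈ 0.0658
m = L - C/2 = 0.31 - 0.1519 = 0.1581
Sector ⌊H'⌋ = 3 → (R',G',B') = (0.0, ≈0.0658, 0.3038)
RGB = ((R'+m)×255, (G'+m)×255, (B'+m)×255) = (40.3155, 57.10045, 117.7845)
Round half up → RGB(40, 57, 118)


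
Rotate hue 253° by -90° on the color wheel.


New hue = (H + rotation) mod 360
New hue = (253 -90) mod 360
= 163 mod 360
= 163°


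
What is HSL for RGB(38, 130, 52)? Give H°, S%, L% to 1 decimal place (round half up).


Normalize: R'=38/255≈0.1490, G'=130/255≈0.5098, B'=52/255≈0.2039
Max=130/255, Min=38/255, Δ=Max-Min=92/255
L = (Max+Min)/2 = (130+38)/510 = 168/510 = 0.32941… → L = 32.9%
L ≤ 0.5 → S = Δ/(Max+Min) = 92/(130+38) = 92/168 = 0.54761… → S = 54.8%
(the 1/255 factors cancel in S and H, so raw channel differences can be used)
Max is G' → H = 60 × ((B-R)/Δ + 2) = 60 × ((52-38)/92 + 2)
  14/92 + 2 = 0.1521… + 2 = 2.1521…
  H = 60 × 2.1521… = 129.130…° → H = 129.1°
= HSL(129.1°, 54.8%, 32.9%)


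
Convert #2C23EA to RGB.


2C → 44 (R)
23 → 35 (G)
EA → 234 (B)
= RGB(44, 35, 234)


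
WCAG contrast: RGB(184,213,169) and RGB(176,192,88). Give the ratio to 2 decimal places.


Linearize each sRGB channel c=v/255: c/12.92 if c ≤ 0.04045 else ((c+0.055)/1.055)^2.4
L = 0.2126×R_lin + 0.7152×G_lin + 0.0722×B_lin
Color 1 (184,213,169):
  R=184: 184/255≈0.7216 > 0.04045 → ((0.7216+0.055)/1.055)^2.4 ≈ 0.47932
  G=213: 213/255≈0.8353 > 0.04045 → ((0.8353+0.055)/1.055)^2.4 ≈ 0.66539
  B=169: 169/255≈0.6627 > 0.04045 → ((0.6627+0.055)/1.055)^2.4 ≈ 0.39676
  L1 = 0.2126×0.47932 + 0.7152×0.66539 + 0.0722×0.39676 ≈ 0.60643
Color 2 (176,192,88):
  R=176: 176/255≈0.6902 > 0.04045 → ((0.6902+0.055)/1.055)^2.4 ≈ 0.43415
  G=192: 192/255≈0.7529 > 0.04045 → ((0.7529+0.055)/1.055)^2.4 ≈ 0.52712
  B=88: 88/255≈0.3451 > 0.04045 → ((0.3451+0.055)/1.055)^2.4 ≈ 0.09759
  L2 = 0.2126×0.43415 + 0.7152×0.52712 + 0.0722×0.09759 ≈ 0.47634
Lighter = 0.60643, Darker = 0.47634
Ratio = (L_lighter + 0.05) / (L_darker + 0.05)
Ratio = (0.60643 + 0.05) / (0.47634 + 0.05) = 0.65643 / 0.52634 ≈ 1.2472
Ratio ≈ 1.25:1


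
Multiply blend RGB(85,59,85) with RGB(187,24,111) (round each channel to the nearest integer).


Multiply: C = A×B/255, rounded to nearest integer
R: 85×187/255 = 15895/255 ≈ 62.333 → 62
G: 59×24/255 = 1416/255 ≈ 5.553 → 6
B: 85×111/255 = 9435/255 ≈ 37.000 → 37
= RGB(62, 6, 37)


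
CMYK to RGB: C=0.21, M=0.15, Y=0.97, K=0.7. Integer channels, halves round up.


R = 255 × (1-C) × (1-K) = 255 × 0.79 × 0.30 = 60.435 → 60
G = 255 × (1-M) × (1-K) = 255 × 0.85 × 0.30 = 65.025 → 65
B = 255 × (1-Y) × (1-K) = 255 × 0.03 × 0.30 = 2.295 → 2
= RGB(60, 65, 2)


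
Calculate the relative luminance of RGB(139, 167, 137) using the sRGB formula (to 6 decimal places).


Linearize each channel (sRGB transfer function): c = v/255; c_lin = c/12.92 if c ≤ 0.04045, else ((c+0.055)/1.055)^2.4
  R: 139/255 ≈ 0.545098 > 0.04045 → ((0.545098+0.055)/1.055)^2.4 ≈ 0.258183
  G: 167/255 ≈ 0.654902 > 0.04045 → ((0.654902+0.055)/1.055)^2.4 ≈ 0.386429
  B: 137/255 ≈ 0.537255 > 0.04045 → ((0.537255+0.055)/1.055)^2.4 ≈ 0.250158
R_lin = 0.258183, G_lin = 0.386429, B_lin = 0.250158
L = 0.2126×R + 0.7152×G + 0.0722×B
L = 0.2126×0.258183 + 0.7152×0.386429 + 0.0722×0.250158
L ≈ 0.349325


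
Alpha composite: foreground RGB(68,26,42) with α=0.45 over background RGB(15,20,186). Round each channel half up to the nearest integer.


C = α×F + (1-α)×B, with 1-α = 0.55
R: 0.45×68 + 0.55×15 = 30.60 + 8.25 = 38.85 → 39
G: 0.45×26 + 0.55×20 = 11.70 + 11.00 = 22.70 → 23
B: 0.45×42 + 0.55×186 = 18.90 + 102.30 = 121.20 → 121
= RGB(39, 23, 121)


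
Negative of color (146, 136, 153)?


Invert: (255-R, 255-G, 255-B)
R: 255-146 = 109
G: 255-136 = 119
B: 255-153 = 102
= RGB(109, 119, 102)


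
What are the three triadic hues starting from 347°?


Triadic: equally spaced at 120° intervals
H1 = 347°
H2 = (347 + 120) mod 360 = 107°
H3 = (347 + 240) mod 360 = 227°
Triadic = 347°, 107°, 227°


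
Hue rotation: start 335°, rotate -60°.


New hue = (H + rotation) mod 360
New hue = (335 -60) mod 360
= 275 mod 360
= 275°


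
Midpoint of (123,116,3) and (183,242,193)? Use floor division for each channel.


Midpoint: each channel = ⌊(C₁+C₂)/2⌋
R: ⌊(123+183)/2⌋ = 153
G: ⌊(116+242)/2⌋ = 179
B: ⌊(3+193)/2⌋ = 98
= RGB(153, 179, 98)


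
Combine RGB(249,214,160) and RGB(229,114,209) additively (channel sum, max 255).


Additive: each channel = min(255, C₁+C₂)
R: 249+229 = 478 → 255
G: 214+114 = 328 → 255
B: 160+209 = 369 → 255
= RGB(255, 255, 255)


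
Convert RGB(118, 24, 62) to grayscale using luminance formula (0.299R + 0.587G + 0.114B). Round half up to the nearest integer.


Gray = 0.299×R + 0.587×G + 0.114×B
Gray = 0.299×118 + 0.587×24 + 0.114×62
Gray = 35.282 + 14.088 + 7.068
Gray = 56.438 → round half up → 56
Gray = 56


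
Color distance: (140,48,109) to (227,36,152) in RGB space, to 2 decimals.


d = √[(R₁-R₂)² + (G₁-G₂)² + (B₁-B₂)²]
d = √[(140-227)² + (48-36)² + (109-152)²]
d = √[7569 + 144 + 1849]
d = √9562
d ≈ 97.79


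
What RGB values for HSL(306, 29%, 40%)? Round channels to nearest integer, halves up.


H=306°, S=0.29, L=0.40
C = (1-|2L-1|)×S = (1-|-0.20|)×0.29 = 0.232
H' = H/60 = 306/60 ≈ 5.1000; X = C×(1-|H' mod 2 - 1|) = 0.2088
m = L - C/2 = 0.40 - 0.116 = 0.284
Sector ⌊H'⌋ = 5 → (R',G',B') = (0.232, 0.0, 0.2088)
RGB = ((R'+m)×255, (G'+m)×255, (B'+m)×255) = (131.58, 72.42, 125.664)
Round half up → RGB(132, 72, 126)


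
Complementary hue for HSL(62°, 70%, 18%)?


Complement = opposite side of color wheel = hue + 180°
H' = (62 + 180) mod 360 = 242°
S and L unchanged.
= HSL(242°, 70%, 18%)


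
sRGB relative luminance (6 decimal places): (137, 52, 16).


Linearize each channel (sRGB transfer function): c = v/255; c_lin = c/12.92 if c ≤ 0.04045, else ((c+0.055)/1.055)^2.4
  R: 137/255 ≈ 0.537255 > 0.04045 → ((0.537255+0.055)/1.055)^2.4 ≈ 0.250158
  G: 52/255 ≈ 0.203922 > 0.04045 → ((0.203922+0.055)/1.055)^2.4 ≈ 0.034340
  B: 16/255 ≈ 0.062745 > 0.04045 → ((0.062745+0.055)/1.055)^2.4 ≈ 0.005182
R_lin = 0.250158, G_lin = 0.034340, B_lin = 0.005182
L = 0.2126×R + 0.7152×G + 0.0722×B
L = 0.2126×0.250158 + 0.7152×0.034340 + 0.0722×0.005182
L ≈ 0.078118


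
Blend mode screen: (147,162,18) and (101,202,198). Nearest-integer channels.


Screen: C = 255 - (255-A)×(255-B)/255, rounded to nearest integer
R: 255 - (255-147)×(255-101)/255 = 255 - 16632/255 ≈ 255 - 65.224 = 189.776 → 190
G: 255 - (255-162)×(255-202)/255 = 255 - 4929/255 ≈ 255 - 19.329 = 235.671 → 236
B: 255 - (255-18)×(255-198)/255 = 255 - 13509/255 ≈ 255 - 52.976 = 202.024 → 202
= RGB(190, 236, 202)


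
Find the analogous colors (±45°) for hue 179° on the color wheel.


Base hue: 179°
Left analog: (179 - 45) mod 360 = 134°
Right analog: (179 + 45) mod 360 = 224°
Analogous hues = 134° and 224°


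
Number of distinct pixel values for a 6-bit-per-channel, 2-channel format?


Total bits = 6 bits/channel × 2 channels = 12 bits
Distinct pixel values = 2^12
= 4,096 pixel values


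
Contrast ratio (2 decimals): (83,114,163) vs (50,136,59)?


Linearize each sRGB channel c=v/255: c/12.92 if c ≤ 0.04045 else ((c+0.055)/1.055)^2.4
L = 0.2126×R_lin + 0.7152×G_lin + 0.0722×B_lin
Color 1 (83,114,163):
  R=83: 83/255≈0.3255 > 0.04045 → ((0.3255+0.055)/1.055)^2.4 ≈ 0.08650
  G=114: 114/255≈0.4471 > 0.04045 → ((0.4471+0.055)/1.055)^2.4 ≈ 0.16827
  B=163: 163/255≈0.6392 > 0.04045 → ((0.6392+0.055)/1.055)^2.4 ≈ 0.36625
  L1 = 0.2126×0.08650 + 0.7152×0.16827 + 0.0722×0.36625 ≈ 0.16518
Color 2 (50,136,59):
  R=50: 50/255≈0.1961 > 0.04045 → ((0.1961+0.055)/1.055)^2.4 ≈ 0.03190
  G=136: 136/255≈0.5333 > 0.04045 → ((0.5333+0.055)/1.055)^2.4 ≈ 0.24620
  B=59: 59/255≈0.2314 > 0.04045 → ((0.2314+0.055)/1.055)^2.4 ≈ 0.04374
  L2 = 0.2126×0.03190 + 0.7152×0.24620 + 0.0722×0.04374 ≈ 0.18602
Lighter = 0.18602, Darker = 0.16518
Ratio = (L_lighter + 0.05) / (L_darker + 0.05)
Ratio = (0.18602 + 0.05) / (0.16518 + 0.05) = 0.23602 / 0.21518 ≈ 1.0969
Ratio ≈ 1.10:1


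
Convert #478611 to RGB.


47 → 71 (R)
86 → 134 (G)
11 → 17 (B)
= RGB(71, 134, 17)


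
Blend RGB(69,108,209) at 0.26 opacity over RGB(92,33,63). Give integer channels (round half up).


C = α×F + (1-α)×B, with 1-α = 0.74
R: 0.26×69 + 0.74×92 = 17.94 + 68.08 = 86.02 → 86
G: 0.26×108 + 0.74×33 = 28.08 + 24.42 = 52.50 → 53
B: 0.26×209 + 0.74×63 = 54.34 + 46.62 = 100.96 → 101
= RGB(86, 53, 101)


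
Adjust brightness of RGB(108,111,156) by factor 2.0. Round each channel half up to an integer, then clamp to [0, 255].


Multiply each channel by 2.0, round half up, clamp to [0, 255]
R: 108×2.0 = 216
G: 111×2.0 = 222
B: 156×2.0 = 312 → clamp → 255
= RGB(216, 222, 255)


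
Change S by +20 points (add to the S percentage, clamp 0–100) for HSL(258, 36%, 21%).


Original S = 36%
Adjustment = +20 percentage points
New S = 36 + (20) = 56
Clamp to [0, 100] → 56
= HSL(258°, 56%, 21%)


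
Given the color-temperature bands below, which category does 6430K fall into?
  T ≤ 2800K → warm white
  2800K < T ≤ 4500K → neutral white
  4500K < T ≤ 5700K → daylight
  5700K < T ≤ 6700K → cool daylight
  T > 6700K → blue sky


Temperature: 6430K
5700K < 6430K ≤ 6700K → cool daylight
Classification: cool daylight


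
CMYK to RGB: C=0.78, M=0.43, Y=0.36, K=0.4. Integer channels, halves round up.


R = 255 × (1-C) × (1-K) = 255 × 0.22 × 0.60 = 33.66 → 34
G = 255 × (1-M) × (1-K) = 255 × 0.57 × 0.60 = 87.21 → 87
B = 255 × (1-Y) × (1-K) = 255 × 0.64 × 0.60 = 97.92 → 98
= RGB(34, 87, 98)


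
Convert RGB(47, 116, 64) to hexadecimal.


R = 47 → 2F (hex)
G = 116 → 74 (hex)
B = 64 → 40 (hex)
Hex = #2F7440


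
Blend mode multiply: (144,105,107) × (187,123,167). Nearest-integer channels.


Multiply: C = A×B/255, rounded to nearest integer
R: 144×187/255 = 26928/255 ≈ 105.600 → 106
G: 105×123/255 = 12915/255 ≈ 50.647 → 51
B: 107×167/255 = 17869/255 ≈ 70.075 → 70
= RGB(106, 51, 70)


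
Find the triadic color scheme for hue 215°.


Triadic: equally spaced at 120° intervals
H1 = 215°
H2 = (215 + 120) mod 360 = 335°
H3 = (215 + 240) mod 360 = 95°
Triadic = 215°, 335°, 95°


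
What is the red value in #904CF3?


Color: #904CF3
R = 90 = 144
G = 4C = 76
B = F3 = 243
Red = 144


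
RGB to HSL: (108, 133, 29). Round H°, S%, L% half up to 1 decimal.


Normalize: R'=108/255≈0.4235, G'=133/255≈0.5216, B'=29/255≈0.1137
Max=133/255, Min=29/255, Δ=Max-Min=104/255
L = (Max+Min)/2 = (133+29)/510 = 162/510 = 0.31764… → L = 31.8%
L ≤ 0.5 → S = Δ/(Max+Min) = 104/(133+29) = 104/162 = 0.64197… → S = 64.2%
(the 1/255 factors cancel in S and H, so raw channel differences can be used)
Max is G' → H = 60 × ((B-R)/Δ + 2) = 60 × ((29-108)/104 + 2)
  -79/104 + 2 = -0.7596… + 2 = 1.2403…
  H = 60 × 1.2403… = 74.423…° → H = 74.4°
= HSL(74.4°, 64.2%, 31.8%)


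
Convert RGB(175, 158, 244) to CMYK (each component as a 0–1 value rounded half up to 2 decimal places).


R'=175/255≈0.6863, G'=158/255≈0.6196, B'=244/255≈0.9569
K = 1 - max(R',G',B') = 1 - 244/255 = 11/255 = 0.04313… → 0.04
(1-R'-K)/(1-K) simplifies to (max-R)/max with max = 244:
C = (244-175)/244 = 69/244 = 0.28278… → 0.28
M = (244-158)/244 = 86/244 = 0.35245… → 0.35
Y = (244-244)/244 = 0/244 = 0 → 0.00
= CMYK(0.28, 0.35, 0.00, 0.04)


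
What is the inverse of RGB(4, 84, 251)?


Invert: (255-R, 255-G, 255-B)
R: 255-4 = 251
G: 255-84 = 171
B: 255-251 = 4
= RGB(251, 171, 4)


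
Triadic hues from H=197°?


Triadic: equally spaced at 120° intervals
H1 = 197°
H2 = (197 + 120) mod 360 = 317°
H3 = (197 + 240) mod 360 = 77°
Triadic = 197°, 317°, 77°


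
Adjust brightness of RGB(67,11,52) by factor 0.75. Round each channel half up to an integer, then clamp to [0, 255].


Multiply each channel by 0.75, round half up, clamp to [0, 255]
R: 67×0.75 = 50.25 → round → 50
G: 11×0.75 = 8.25 → round → 8
B: 52×0.75 = 39
= RGB(50, 8, 39)


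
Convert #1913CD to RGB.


19 → 25 (R)
13 → 19 (G)
CD → 205 (B)
= RGB(25, 19, 205)


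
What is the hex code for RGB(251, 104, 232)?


R = 251 → FB (hex)
G = 104 → 68 (hex)
B = 232 → E8 (hex)
Hex = #FB68E8


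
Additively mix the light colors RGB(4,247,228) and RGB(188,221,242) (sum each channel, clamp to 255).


Additive: each channel = min(255, C₁+C₂)
R: 4+188 = 192 → 192
G: 247+221 = 468 → 255
B: 228+242 = 470 → 255
= RGB(192, 255, 255)


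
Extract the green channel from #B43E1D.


Color: #B43E1D
R = B4 = 180
G = 3E = 62
B = 1D = 29
Green = 62


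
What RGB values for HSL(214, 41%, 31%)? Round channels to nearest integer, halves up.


H=214°, S=0.41, L=0.31
C = (1-|2L-1|)×S = (1-|-0.38|)×0.41 = 0.2542
H' = H/60 = 214/60 ≈ 3.5667; X = C×(1-|H' mod 2 - 1|) ≈ 0.1102
m = L - C/2 = 0.31 - 0.1271 = 0.1829
Sector ⌊H'⌋ = 3 → (R',G',B') = (0.0, ≈0.1102, 0.2542)
RGB = ((R'+m)×255, (G'+m)×255, (B'+m)×255) = (46.6395, 74.7286, 111.4605)
Round half up → RGB(47, 75, 111)


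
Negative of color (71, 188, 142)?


Invert: (255-R, 255-G, 255-B)
R: 255-71 = 184
G: 255-188 = 67
B: 255-142 = 113
= RGB(184, 67, 113)


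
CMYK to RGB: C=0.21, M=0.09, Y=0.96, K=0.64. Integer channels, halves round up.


R = 255 × (1-C) × (1-K) = 255 × 0.79 × 0.36 = 72.522 → 73
G = 255 × (1-M) × (1-K) = 255 × 0.91 × 0.36 = 83.538 → 84
B = 255 × (1-Y) × (1-K) = 255 × 0.04 × 0.36 = 3.672 → 4
= RGB(73, 84, 4)


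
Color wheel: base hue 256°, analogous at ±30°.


Base hue: 256°
Left analog: (256 - 30) mod 360 = 226°
Right analog: (256 + 30) mod 360 = 286°
Analogous hues = 226° and 286°


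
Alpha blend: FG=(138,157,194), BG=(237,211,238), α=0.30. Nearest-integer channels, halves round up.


C = α×F + (1-α)×B, with 1-α = 0.70
R: 0.30×138 + 0.70×237 = 41.40 + 165.90 = 207.30 → 207
G: 0.30×157 + 0.70×211 = 47.10 + 147.70 = 194.80 → 195
B: 0.30×194 + 0.70×238 = 58.20 + 166.60 = 224.80 → 225
= RGB(207, 195, 225)


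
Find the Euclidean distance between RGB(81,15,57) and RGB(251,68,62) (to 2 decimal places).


d = √[(R₁-R₂)² + (G₁-G₂)² + (B₁-B₂)²]
d = √[(81-251)² + (15-68)² + (57-62)²]
d = √[28900 + 2809 + 25]
d = √31734
d ≈ 178.14


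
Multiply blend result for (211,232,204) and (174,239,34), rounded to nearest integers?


Multiply: C = A×B/255, rounded to nearest integer
R: 211×174/255 = 36714/255 ≈ 143.976 → 144
G: 232×239/255 = 55448/255 ≈ 217.443 → 217
B: 204×34/255 = 6936/255 ≈ 27.200 → 27
= RGB(144, 217, 27)


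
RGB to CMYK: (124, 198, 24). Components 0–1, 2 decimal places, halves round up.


R'=124/255≈0.4863, G'=198/255≈0.7765, B'=24/255≈0.0941
K = 1 - max(R',G',B') = 1 - 198/255 = 57/255 = 0.22352… → 0.22
(1-R'-K)/(1-K) simplifies to (max-R)/max with max = 198:
C = (198-124)/198 = 74/198 = 0.37373… → 0.37
M = (198-198)/198 = 0/198 = 0 → 0.00
Y = (198-24)/198 = 174/198 = 0.87878… → 0.88
= CMYK(0.37, 0.00, 0.88, 0.22)


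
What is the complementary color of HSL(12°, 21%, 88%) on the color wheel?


Complement = opposite side of color wheel = hue + 180°
H' = (12 + 180) mod 360 = 192°
S and L unchanged.
= HSL(192°, 21%, 88%)


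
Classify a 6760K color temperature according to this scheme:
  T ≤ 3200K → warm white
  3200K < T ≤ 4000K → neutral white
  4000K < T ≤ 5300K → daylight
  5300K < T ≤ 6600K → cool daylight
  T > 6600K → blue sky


Temperature: 6760K
6760K > 6600K → blue sky
Classification: blue sky


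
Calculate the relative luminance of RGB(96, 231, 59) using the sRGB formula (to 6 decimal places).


Linearize each channel (sRGB transfer function): c = v/255; c_lin = c/12.92 if c ≤ 0.04045, else ((c+0.055)/1.055)^2.4
  R: 96/255 ≈ 0.376471 > 0.04045 → ((0.376471+0.055)/1.055)^2.4 ≈ 0.116971
  G: 231/255 ≈ 0.905882 > 0.04045 → ((0.905882+0.055)/1.055)^2.4 ≈ 0.799103
  B: 59/255 ≈ 0.231373 > 0.04045 → ((0.231373+0.055)/1.055)^2.4 ≈ 0.043735
R_lin = 0.116971, G_lin = 0.799103, B_lin = 0.043735
L = 0.2126×R + 0.7152×G + 0.0722×B
L = 0.2126×0.116971 + 0.7152×0.799103 + 0.0722×0.043735
L ≈ 0.599544


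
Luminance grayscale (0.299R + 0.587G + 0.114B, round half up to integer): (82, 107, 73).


Gray = 0.299×R + 0.587×G + 0.114×B
Gray = 0.299×82 + 0.587×107 + 0.114×73
Gray = 24.518 + 62.809 + 8.322
Gray = 95.649 → round half up → 96
Gray = 96


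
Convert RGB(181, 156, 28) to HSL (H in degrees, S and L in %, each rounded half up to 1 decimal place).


Normalize: R'=181/255≈0.7098, G'=156/255≈0.6118, B'=28/255≈0.1098
Max=181/255, Min=28/255, Δ=Max-Min=153/255
L = (Max+Min)/2 = (181+28)/510 = 209/510 = 0.40980… → L = 41.0%
L ≤ 0.5 → S = Δ/(Max+Min) = 153/(181+28) = 153/209 = 0.73205… → S = 73.2%
(the 1/255 factors cancel in S and H, so raw channel differences can be used)
Max is R' → H = 60 × (((G-B)/Δ) mod 6) = 60 × (((156-28)/153) mod 6)
  128/153 = 0.8366…
  H = 60 × 0.8366… = 50.196…° → H = 50.2°
= HSL(50.2°, 73.2%, 41.0%)


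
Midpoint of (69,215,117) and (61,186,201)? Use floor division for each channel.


Midpoint: each channel = ⌊(C₁+C₂)/2⌋
R: ⌊(69+61)/2⌋ = 65
G: ⌊(215+186)/2⌋ = 200
B: ⌊(117+201)/2⌋ = 159
= RGB(65, 200, 159)


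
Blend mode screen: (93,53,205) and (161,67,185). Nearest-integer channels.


Screen: C = 255 - (255-A)×(255-B)/255, rounded to nearest integer
R: 255 - (255-93)×(255-161)/255 = 255 - 15228/255 ≈ 255 - 59.718 = 195.282 → 195
G: 255 - (255-53)×(255-67)/255 = 255 - 37976/255 ≈ 255 - 148.925 = 106.075 → 106
B: 255 - (255-205)×(255-185)/255 = 255 - 3500/255 ≈ 255 - 13.725 = 241.275 → 241
= RGB(195, 106, 241)


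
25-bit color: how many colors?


Colors = 2^bits = 2^25
= 33,554,432 colors


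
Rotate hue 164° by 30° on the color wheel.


New hue = (H + rotation) mod 360
New hue = (164 + 30) mod 360
= 194 mod 360
= 194°


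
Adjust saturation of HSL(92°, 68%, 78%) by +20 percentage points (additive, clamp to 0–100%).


Original S = 68%
Adjustment = +20 percentage points
New S = 68 + (20) = 88
Clamp to [0, 100] → 88
= HSL(92°, 88%, 78%)


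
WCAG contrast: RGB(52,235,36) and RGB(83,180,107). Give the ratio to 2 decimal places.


Linearize each sRGB channel c=v/255: c/12.92 if c ≤ 0.04045 else ((c+0.055)/1.055)^2.4
L = 0.2126×R_lin + 0.7152×G_lin + 0.0722×B_lin
Color 1 (52,235,36):
  R=52: 52/255≈0.2039 > 0.04045 → ((0.2039+0.055)/1.055)^2.4 ≈ 0.03434
  G=235: 235/255≈0.9216 > 0.04045 → ((0.9216+0.055)/1.055)^2.4 ≈ 0.83077
  B=36: 36/255≈0.1412 > 0.04045 → ((0.1412+0.055)/1.055)^2.4 ≈ 0.01764
  L1 = 0.2126×0.03434 + 0.7152×0.83077 + 0.0722×0.01764 ≈ 0.60274
Color 2 (83,180,107):
  R=83: 83/255≈0.3255 > 0.04045 → ((0.3255+0.055)/1.055)^2.4 ≈ 0.08650
  G=180: 180/255≈0.7059 > 0.04045 → ((0.7059+0.055)/1.055)^2.4 ≈ 0.45641
  B=107: 107/255≈0.4196 > 0.04045 → ((0.4196+0.055)/1.055)^2.4 ≈ 0.14703
  L2 = 0.2126×0.08650 + 0.7152×0.45641 + 0.0722×0.14703 ≈ 0.35543
Lighter = 0.60274, Darker = 0.35543
Ratio = (L_lighter + 0.05) / (L_darker + 0.05)
Ratio = (0.60274 + 0.05) / (0.35543 + 0.05) = 0.65274 / 0.40543 ≈ 1.6100
Ratio ≈ 1.61:1


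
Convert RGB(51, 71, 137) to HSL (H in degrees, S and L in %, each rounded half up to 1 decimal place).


Normalize: R'=51/255≈0.2000, G'=71/255≈0.2784, B'=137/255≈0.5373
Max=137/255, Min=51/255, Δ=Max-Min=86/255
L = (Max+Min)/2 = (137+51)/510 = 188/510 = 0.36862… → L = 36.9%
L ≤ 0.5 → S = Δ/(Max+Min) = 86/(137+51) = 86/188 = 0.45744… → S = 45.7%
(the 1/255 factors cancel in S and H, so raw channel differences can be used)
Max is B' → H = 60 × ((R-G)/Δ + 4) = 60 × ((51-71)/86 + 4)
  -20/86 + 4 = -0.2325… + 4 = 3.7674…
  H = 60 × 3.7674… = 226.046…° → H = 226.0°
= HSL(226.0°, 45.7%, 36.9%)


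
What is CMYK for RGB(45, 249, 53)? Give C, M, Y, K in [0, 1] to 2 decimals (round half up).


R'=45/255≈0.1765, G'=249/255≈0.9765, B'=53/255≈0.2078
K = 1 - max(R',G',B') = 1 - 249/255 = 6/255 = 0.02352… → 0.02
(1-R'-K)/(1-K) simplifies to (max-R)/max with max = 249:
C = (249-45)/249 = 204/249 = 0.81927… → 0.82
M = (249-249)/249 = 0/249 = 0 → 0.00
Y = (249-53)/249 = 196/249 = 0.78714… → 0.79
= CMYK(0.82, 0.00, 0.79, 0.02)


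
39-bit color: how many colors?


Colors = 2^bits = 2^39
= 549,755,813,888 colors


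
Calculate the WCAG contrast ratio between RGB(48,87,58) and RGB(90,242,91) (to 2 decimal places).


Linearize each sRGB channel c=v/255: c/12.92 if c ≤ 0.04045 else ((c+0.055)/1.055)^2.4
L = 0.2126×R_lin + 0.7152×G_lin + 0.0722×B_lin
Color 1 (48,87,58):
  R=48: 48/255≈0.1882 > 0.04045 → ((0.1882+0.055)/1.055)^2.4 ≈ 0.02956
  G=87: 87/255≈0.3412 > 0.04045 → ((0.3412+0.055)/1.055)^2.4 ≈ 0.09531
  B=58: 58/255≈0.2275 > 0.04045 → ((0.2275+0.055)/1.055)^2.4 ≈ 0.04231
  L1 = 0.2126×0.02956 + 0.7152×0.09531 + 0.0722×0.04231 ≈ 0.07750
Color 2 (90,242,91):
  R=90: 90/255≈0.3529 > 0.04045 → ((0.3529+0.055)/1.055)^2.4 ≈ 0.10224
  G=242: 242/255≈0.9490 > 0.04045 → ((0.9490+0.055)/1.055)^2.4 ≈ 0.88792
  B=91: 91/255≈0.3569 > 0.04045 → ((0.3569+0.055)/1.055)^2.4 ≈ 0.10462
  L2 = 0.2126×0.10224 + 0.7152×0.88792 + 0.0722×0.10462 ≈ 0.66433
Lighter = 0.66433, Darker = 0.07750
Ratio = (L_lighter + 0.05) / (L_darker + 0.05)
Ratio = (0.66433 + 0.05) / (0.07750 + 0.05) = 0.71433 / 0.12750 ≈ 5.6025
Ratio ≈ 5.60:1


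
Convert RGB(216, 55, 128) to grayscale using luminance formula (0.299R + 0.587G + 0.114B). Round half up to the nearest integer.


Gray = 0.299×R + 0.587×G + 0.114×B
Gray = 0.299×216 + 0.587×55 + 0.114×128
Gray = 64.584 + 32.285 + 14.592
Gray = 111.461 → round half up → 111
Gray = 111


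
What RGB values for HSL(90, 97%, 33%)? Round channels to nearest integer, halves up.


H=90°, S=0.97, L=0.33
C = (1-|2L-1|)×S = (1-|-0.34|)×0.97 = 0.6402
H' = H/60 = 90/60 ≈ 1.5000; X = C×(1-|H' mod 2 - 1|) = 0.3201
m = L - C/2 = 0.33 - 0.3201 = 0.0099
Sector ⌊H'⌋ = 1 → (R',G',B') = (0.3201, 0.6402, 0.0)
RGB = ((R'+m)×255, (G'+m)×255, (B'+m)×255) = (84.15, 165.7755, 2.5245)
Round half up → RGB(84, 166, 3)


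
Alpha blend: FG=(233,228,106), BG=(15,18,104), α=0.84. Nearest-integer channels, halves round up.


C = α×F + (1-α)×B, with 1-α = 0.16
R: 0.84×233 + 0.16×15 = 195.72 + 2.40 = 198.12 → 198
G: 0.84×228 + 0.16×18 = 191.52 + 2.88 = 194.40 → 194
B: 0.84×106 + 0.16×104 = 89.04 + 16.64 = 105.68 → 106
= RGB(198, 194, 106)


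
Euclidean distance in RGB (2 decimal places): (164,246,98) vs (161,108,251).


d = √[(R₁-R₂)² + (G₁-G₂)² + (B₁-B₂)²]
d = √[(164-161)² + (246-108)² + (98-251)²]
d = √[9 + 19044 + 23409]
d = √42462
d ≈ 206.06


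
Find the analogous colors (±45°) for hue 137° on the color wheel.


Base hue: 137°
Left analog: (137 - 45) mod 360 = 92°
Right analog: (137 + 45) mod 360 = 182°
Analogous hues = 92° and 182°


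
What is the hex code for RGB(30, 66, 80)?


R = 30 → 1E (hex)
G = 66 → 42 (hex)
B = 80 → 50 (hex)
Hex = #1E4250


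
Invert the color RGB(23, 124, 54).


Invert: (255-R, 255-G, 255-B)
R: 255-23 = 232
G: 255-124 = 131
B: 255-54 = 201
= RGB(232, 131, 201)


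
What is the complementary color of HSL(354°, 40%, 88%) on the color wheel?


Complement = opposite side of color wheel = hue + 180°
H' = (354 + 180) mod 360 = 174°
S and L unchanged.
= HSL(174°, 40%, 88%)


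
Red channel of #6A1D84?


Color: #6A1D84
R = 6A = 106
G = 1D = 29
B = 84 = 132
Red = 106


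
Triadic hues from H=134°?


Triadic: equally spaced at 120° intervals
H1 = 134°
H2 = (134 + 120) mod 360 = 254°
H3 = (134 + 240) mod 360 = 14°
Triadic = 134°, 254°, 14°


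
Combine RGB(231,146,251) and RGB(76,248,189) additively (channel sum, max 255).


Additive: each channel = min(255, C₁+C₂)
R: 231+76 = 307 → 255
G: 146+248 = 394 → 255
B: 251+189 = 440 → 255
= RGB(255, 255, 255)


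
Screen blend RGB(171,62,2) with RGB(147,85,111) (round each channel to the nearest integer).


Screen: C = 255 - (255-A)×(255-B)/255, rounded to nearest integer
R: 255 - (255-171)×(255-147)/255 = 255 - 9072/255 ≈ 255 - 35.576 = 219.424 → 219
G: 255 - (255-62)×(255-85)/255 = 255 - 32810/255 ≈ 255 - 128.667 = 126.333 → 126
B: 255 - (255-2)×(255-111)/255 = 255 - 36432/255 ≈ 255 - 142.871 = 112.129 → 112
= RGB(219, 126, 112)


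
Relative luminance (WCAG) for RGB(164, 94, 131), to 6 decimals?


Linearize each channel (sRGB transfer function): c = v/255; c_lin = c/12.92 if c ≤ 0.04045, else ((c+0.055)/1.055)^2.4
  R: 164/255 ≈ 0.643137 > 0.04045 → ((0.643137+0.055)/1.055)^2.4 ≈ 0.371238
  G: 94/255 ≈ 0.368627 > 0.04045 → ((0.368627+0.055)/1.055)^2.4 ≈ 0.111932
  B: 131/255 ≈ 0.513725 > 0.04045 → ((0.513725+0.055)/1.055)^2.4 ≈ 0.226966
R_lin = 0.371238, G_lin = 0.111932, B_lin = 0.226966
L = 0.2126×R + 0.7152×G + 0.0722×B
L = 0.2126×0.371238 + 0.7152×0.111932 + 0.0722×0.226966
L ≈ 0.175366


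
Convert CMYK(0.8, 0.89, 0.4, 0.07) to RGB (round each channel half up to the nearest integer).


R = 255 × (1-C) × (1-K) = 255 × 0.20 × 0.93 = 47.43 → 47
G = 255 × (1-M) × (1-K) = 255 × 0.11 × 0.93 = 26.0865 → 26
B = 255 × (1-Y) × (1-K) = 255 × 0.60 × 0.93 = 142.29 → 142
= RGB(47, 26, 142)


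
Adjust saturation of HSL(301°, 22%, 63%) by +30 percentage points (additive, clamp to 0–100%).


Original S = 22%
Adjustment = +30 percentage points
New S = 22 + (30) = 52
Clamp to [0, 100] → 52
= HSL(301°, 52%, 63%)


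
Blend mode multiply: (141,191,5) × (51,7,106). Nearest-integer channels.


Multiply: C = A×B/255, rounded to nearest integer
R: 141×51/255 = 7191/255 ≈ 28.200 → 28
G: 191×7/255 = 1337/255 ≈ 5.243 → 5
B: 5×106/255 = 530/255 ≈ 2.078 → 2
= RGB(28, 5, 2)


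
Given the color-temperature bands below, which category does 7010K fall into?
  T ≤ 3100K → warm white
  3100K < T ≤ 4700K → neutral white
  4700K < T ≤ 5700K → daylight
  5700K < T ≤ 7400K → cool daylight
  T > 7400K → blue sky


Temperature: 7010K
5700K < 7010K ≤ 7400K → cool daylight
Classification: cool daylight


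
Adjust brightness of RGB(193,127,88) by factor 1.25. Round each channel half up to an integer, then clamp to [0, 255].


Multiply each channel by 1.25, round half up, clamp to [0, 255]
R: 193×1.25 = 241.25 → round → 241
G: 127×1.25 = 158.75 → round → 159
B: 88×1.25 = 110
= RGB(241, 159, 110)


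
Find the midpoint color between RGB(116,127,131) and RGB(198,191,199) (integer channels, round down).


Midpoint: each channel = ⌊(C₁+C₂)/2⌋
R: ⌊(116+198)/2⌋ = 157
G: ⌊(127+191)/2⌋ = 159
B: ⌊(131+199)/2⌋ = 165
= RGB(157, 159, 165)


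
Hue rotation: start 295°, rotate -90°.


New hue = (H + rotation) mod 360
New hue = (295 -90) mod 360
= 205 mod 360
= 205°


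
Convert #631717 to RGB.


63 → 99 (R)
17 → 23 (G)
17 → 23 (B)
= RGB(99, 23, 23)


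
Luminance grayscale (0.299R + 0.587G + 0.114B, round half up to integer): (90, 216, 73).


Gray = 0.299×R + 0.587×G + 0.114×B
Gray = 0.299×90 + 0.587×216 + 0.114×73
Gray = 26.910 + 126.792 + 8.322
Gray = 162.024 → round half up → 162
Gray = 162


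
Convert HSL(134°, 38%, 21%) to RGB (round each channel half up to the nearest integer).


H=134°, S=0.38, L=0.21
C = (1-|2L-1|)×S = (1-|-0.58|)×0.38 = 0.1596
H' = H/60 = 134/60 ≈ 2.2333; X = C×(1-|H' mod 2 - 1|) = 0.03724
m = L - C/2 = 0.21 - 0.0798 = 0.1302
Sector ⌊H'⌋ = 2 → (R',G',B') = (0.0, 0.1596, 0.03724)
RGB = ((R'+m)×255, (G'+m)×255, (B'+m)×255) = (33.201, 73.899, 42.6972)
Round half up → RGB(33, 74, 43)


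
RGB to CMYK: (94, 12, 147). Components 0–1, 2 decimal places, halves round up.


R'=94/255≈0.3686, G'=12/255≈0.0471, B'=147/255≈0.5765
K = 1 - max(R',G',B') = 1 - 147/255 = 108/255 = 0.42352… → 0.42
(1-R'-K)/(1-K) simplifies to (max-R)/max with max = 147:
C = (147-94)/147 = 53/147 = 0.36054… → 0.36
M = (147-12)/147 = 135/147 = 0.91836… → 0.92
Y = (147-147)/147 = 0/147 = 0 → 0.00
= CMYK(0.36, 0.92, 0.00, 0.42)


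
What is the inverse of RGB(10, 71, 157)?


Invert: (255-R, 255-G, 255-B)
R: 255-10 = 245
G: 255-71 = 184
B: 255-157 = 98
= RGB(245, 184, 98)


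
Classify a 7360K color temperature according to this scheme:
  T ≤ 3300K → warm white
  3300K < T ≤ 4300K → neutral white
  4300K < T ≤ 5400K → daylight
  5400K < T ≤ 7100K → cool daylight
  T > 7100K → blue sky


Temperature: 7360K
7360K > 7100K → blue sky
Classification: blue sky


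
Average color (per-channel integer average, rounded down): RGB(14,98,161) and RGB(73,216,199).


Midpoint: each channel = ⌊(C₁+C₂)/2⌋
R: ⌊(14+73)/2⌋ = 43
G: ⌊(98+216)/2⌋ = 157
B: ⌊(161+199)/2⌋ = 180
= RGB(43, 157, 180)


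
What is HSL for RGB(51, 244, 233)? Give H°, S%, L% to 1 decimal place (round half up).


Normalize: R'=51/255≈0.2000, G'=244/255≈0.9569, B'=233/255≈0.9137
Max=244/255, Min=51/255, Δ=Max-Min=193/255
L = (Max+Min)/2 = (244+51)/510 = 295/510 = 0.57843… → L = 57.8%
L > 0.5 → S = Δ/(2-Max-Min) = 193/(510-244-51) = 193/215 = 0.89767… → S = 89.8%
(the 1/255 factors cancel in S and H, so raw channel differences can be used)
Max is G' → H = 60 × ((B-R)/Δ + 2) = 60 × ((233-51)/193 + 2)
  182/193 + 2 = 0.9430… + 2 = 2.9430…
  H = 60 × 2.9430… = 176.580…° → H = 176.6°
= HSL(176.6°, 89.8%, 57.8%)


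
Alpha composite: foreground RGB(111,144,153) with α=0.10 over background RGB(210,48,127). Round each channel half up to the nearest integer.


C = α×F + (1-α)×B, with 1-α = 0.90
R: 0.10×111 + 0.90×210 = 11.10 + 189.00 = 200.10 → 200
G: 0.10×144 + 0.90×48 = 14.40 + 43.20 = 57.60 → 58
B: 0.10×153 + 0.90×127 = 15.30 + 114.30 = 129.60 → 130
= RGB(200, 58, 130)


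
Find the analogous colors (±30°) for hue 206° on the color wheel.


Base hue: 206°
Left analog: (206 - 30) mod 360 = 176°
Right analog: (206 + 30) mod 360 = 236°
Analogous hues = 176° and 236°


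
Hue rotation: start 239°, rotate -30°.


New hue = (H + rotation) mod 360
New hue = (239 -30) mod 360
= 209 mod 360
= 209°


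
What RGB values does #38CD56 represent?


38 → 56 (R)
CD → 205 (G)
56 → 86 (B)
= RGB(56, 205, 86)


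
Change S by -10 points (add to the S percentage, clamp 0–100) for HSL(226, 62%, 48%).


Original S = 62%
Adjustment = -10 percentage points
New S = 62 + (-10) = 52
Clamp to [0, 100] → 52
= HSL(226°, 52%, 48%)


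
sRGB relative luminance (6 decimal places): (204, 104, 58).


Linearize each channel (sRGB transfer function): c = v/255; c_lin = c/12.92 if c ≤ 0.04045, else ((c+0.055)/1.055)^2.4
  R: 204/255 ≈ 0.800000 > 0.04045 → ((0.800000+0.055)/1.055)^2.4 ≈ 0.603827
  G: 104/255 ≈ 0.407843 > 0.04045 → ((0.407843+0.055)/1.055)^2.4 ≈ 0.138432
  B: 58/255 ≈ 0.227451 > 0.04045 → ((0.227451+0.055)/1.055)^2.4 ≈ 0.042311
R_lin = 0.603827, G_lin = 0.138432, B_lin = 0.042311
L = 0.2126×R + 0.7152×G + 0.0722×B
L = 0.2126×0.603827 + 0.7152×0.138432 + 0.0722×0.042311
L ≈ 0.230435


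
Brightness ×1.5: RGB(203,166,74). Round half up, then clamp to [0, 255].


Multiply each channel by 1.5, round half up, clamp to [0, 255]
R: 203×1.5 = 304.5 → round → 305 → clamp → 255
G: 166×1.5 = 249
B: 74×1.5 = 111
= RGB(255, 249, 111)


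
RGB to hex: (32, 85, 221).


R = 32 → 20 (hex)
G = 85 → 55 (hex)
B = 221 → DD (hex)
Hex = #2055DD


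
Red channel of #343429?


Color: #343429
R = 34 = 52
G = 34 = 52
B = 29 = 41
Red = 52


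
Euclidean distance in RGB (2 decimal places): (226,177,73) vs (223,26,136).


d = √[(R₁-R₂)² + (G₁-G₂)² + (B₁-B₂)²]
d = √[(226-223)² + (177-26)² + (73-136)²]
d = √[9 + 22801 + 3969]
d = √26779
d ≈ 163.64


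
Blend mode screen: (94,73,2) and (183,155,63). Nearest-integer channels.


Screen: C = 255 - (255-A)×(255-B)/255, rounded to nearest integer
R: 255 - (255-94)×(255-183)/255 = 255 - 11592/255 ≈ 255 - 45.459 = 209.541 → 210
G: 255 - (255-73)×(255-155)/255 = 255 - 18200/255 ≈ 255 - 71.373 = 183.627 → 184
B: 255 - (255-2)×(255-63)/255 = 255 - 48576/255 ≈ 255 - 190.494 = 64.506 → 65
= RGB(210, 184, 65)


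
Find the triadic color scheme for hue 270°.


Triadic: equally spaced at 120° intervals
H1 = 270°
H2 = (270 + 120) mod 360 = 30°
H3 = (270 + 240) mod 360 = 150°
Triadic = 270°, 30°, 150°


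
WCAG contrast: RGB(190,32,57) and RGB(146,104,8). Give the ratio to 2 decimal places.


Linearize each sRGB channel c=v/255: c/12.92 if c ≤ 0.04045 else ((c+0.055)/1.055)^2.4
L = 0.2126×R_lin + 0.7152×G_lin + 0.0722×B_lin
Color 1 (190,32,57):
  R=190: 190/255≈0.7451 > 0.04045 → ((0.7451+0.055)/1.055)^2.4 ≈ 0.51492
  G=32: 32/255≈0.1255 > 0.04045 → ((0.1255+0.055)/1.055)^2.4 ≈ 0.01444
  B=57: 57/255≈0.2235 > 0.04045 → ((0.2235+0.055)/1.055)^2.4 ≈ 0.04092
  L1 = 0.2126×0.51492 + 0.7152×0.01444 + 0.0722×0.04092 ≈ 0.12276
Color 2 (146,104,8):
  R=146: 146/255≈0.5725 > 0.04045 → ((0.5725+0.055)/1.055)^2.4 ≈ 0.28744
  G=104: 104/255≈0.4078 > 0.04045 → ((0.4078+0.055)/1.055)^2.4 ≈ 0.13843
  B=8: 8/255≈0.0314 ≤ 0.04045 → 0.0314/12.92 ≈ 0.00243
  L2 = 0.2126×0.28744 + 0.7152×0.13843 + 0.0722×0.00243 ≈ 0.16029
Lighter = 0.16029, Darker = 0.12276
Ratio = (L_lighter + 0.05) / (L_darker + 0.05)
Ratio = (0.16029 + 0.05) / (0.12276 + 0.05) = 0.21029 / 0.17276 ≈ 1.2173
Ratio ≈ 1.22:1


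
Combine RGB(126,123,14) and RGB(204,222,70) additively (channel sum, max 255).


Additive: each channel = min(255, C₁+C₂)
R: 126+204 = 330 → 255
G: 123+222 = 345 → 255
B: 14+70 = 84 → 84
= RGB(255, 255, 84)


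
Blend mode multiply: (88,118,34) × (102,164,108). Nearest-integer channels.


Multiply: C = A×B/255, rounded to nearest integer
R: 88×102/255 = 8976/255 ≈ 35.200 → 35
G: 118×164/255 = 19352/255 ≈ 75.890 → 76
B: 34×108/255 = 3672/255 ≈ 14.400 → 14
= RGB(35, 76, 14)


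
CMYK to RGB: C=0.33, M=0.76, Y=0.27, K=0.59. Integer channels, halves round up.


R = 255 × (1-C) × (1-K) = 255 × 0.67 × 0.41 = 70.0485 → 70
G = 255 × (1-M) × (1-K) = 255 × 0.24 × 0.41 = 25.092 → 25
B = 255 × (1-Y) × (1-K) = 255 × 0.73 × 0.41 = 76.3215 → 76
= RGB(70, 25, 76)


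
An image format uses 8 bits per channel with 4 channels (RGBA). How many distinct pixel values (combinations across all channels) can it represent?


Total bits = 8 bits/channel × 4 channels = 32 bits
Distinct pixel values = 2^32
= 4,294,967,296 pixel values


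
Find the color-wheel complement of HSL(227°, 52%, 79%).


Complement = opposite side of color wheel = hue + 180°
H' = (227 + 180) mod 360 = 47°
S and L unchanged.
= HSL(47°, 52%, 79%)


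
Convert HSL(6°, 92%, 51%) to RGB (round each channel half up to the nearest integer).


H=6°, S=0.92, L=0.51
C = (1-|2L-1|)×S = (1-|0.02|)×0.92 = 0.9016
H' = H/60 = 6/60 ≈ 0.1000; X = C×(1-|H' mod 2 - 1|) = 0.09016
m = L - C/2 = 0.51 - 0.4508 = 0.0592
Sector ⌊H'⌋ = 0 → (R',G',B') = (0.9016, 0.09016, 0.0)
RGB = ((R'+m)×255, (G'+m)×255, (B'+m)×255) = (245.004, 38.0868, 15.096)
Round half up → RGB(245, 38, 15)


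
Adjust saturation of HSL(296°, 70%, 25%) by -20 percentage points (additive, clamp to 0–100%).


Original S = 70%
Adjustment = -20 percentage points
New S = 70 + (-20) = 50
Clamp to [0, 100] → 50
= HSL(296°, 50%, 25%)
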